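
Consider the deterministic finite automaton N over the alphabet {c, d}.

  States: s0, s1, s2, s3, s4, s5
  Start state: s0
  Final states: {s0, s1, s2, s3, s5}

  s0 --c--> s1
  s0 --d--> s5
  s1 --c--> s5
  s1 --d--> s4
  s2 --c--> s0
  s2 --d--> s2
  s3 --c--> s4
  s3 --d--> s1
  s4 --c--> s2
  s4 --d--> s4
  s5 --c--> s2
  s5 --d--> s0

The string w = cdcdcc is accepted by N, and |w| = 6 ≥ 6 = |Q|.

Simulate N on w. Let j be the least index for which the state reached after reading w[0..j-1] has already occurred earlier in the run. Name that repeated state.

s2

Run of N on w = c d c d c c:
  step 0: s0  (start)
  step 1: s1  (read c: s0→s1)
  step 2: s4  (read d: s1→s4)
  step 3: s2  (read c: s4→s2)
  step 4: s2  (read d: s2→s2)   ← first repeat (s2 seen earlier)
  step 5: s0  (read c: s2→s0)
  step 6: s1  (read c: s0→s1)

The earliest repeat is at step j = 4: N is in s2, which it already visited at step i = 3.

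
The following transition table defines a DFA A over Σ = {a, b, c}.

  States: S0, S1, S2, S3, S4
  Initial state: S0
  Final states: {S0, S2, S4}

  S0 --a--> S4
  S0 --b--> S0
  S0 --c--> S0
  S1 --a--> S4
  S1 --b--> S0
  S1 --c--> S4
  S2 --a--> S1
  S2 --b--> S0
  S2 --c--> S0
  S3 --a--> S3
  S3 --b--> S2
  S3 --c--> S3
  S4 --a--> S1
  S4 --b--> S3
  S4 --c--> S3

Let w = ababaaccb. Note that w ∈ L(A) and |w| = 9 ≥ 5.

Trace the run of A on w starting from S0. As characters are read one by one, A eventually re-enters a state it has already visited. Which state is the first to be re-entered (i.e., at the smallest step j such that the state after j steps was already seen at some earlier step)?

State sequence: S0 -a-> S4 -b-> S3 -a-> S3 -b-> S2 -a-> S1 -a-> S4 -c-> S3 -c-> S3 -b-> S2
First repeat at step 3: S3 was already visited.

The earliest repeat is at step j = 3: A is in S3, which it already visited at step i = 2.

S3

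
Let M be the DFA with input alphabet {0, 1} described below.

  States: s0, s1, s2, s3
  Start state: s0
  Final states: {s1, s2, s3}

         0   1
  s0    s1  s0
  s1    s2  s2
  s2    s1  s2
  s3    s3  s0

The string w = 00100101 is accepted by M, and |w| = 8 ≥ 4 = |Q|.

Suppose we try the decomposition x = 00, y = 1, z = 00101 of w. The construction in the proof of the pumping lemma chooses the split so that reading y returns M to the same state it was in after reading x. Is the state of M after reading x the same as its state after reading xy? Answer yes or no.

Run of M on the first 3 characters of w = 0 0 1:
  step 0: s0  (start)
  step 1: s1  (read 0: s0→s1)
  step 2: s2  (read 0: s1→s2)
  step 3: s2  (read 1: s2→s2)

After x (step 2): s2. After xy (step 3): s2.
They match, so y = 1 drives M around a cycle from s2 back to itself; pumping y any number of times keeps M in s2 before reading z, and xyⁱz ∈ L(M) for every i ≥ 0.

yes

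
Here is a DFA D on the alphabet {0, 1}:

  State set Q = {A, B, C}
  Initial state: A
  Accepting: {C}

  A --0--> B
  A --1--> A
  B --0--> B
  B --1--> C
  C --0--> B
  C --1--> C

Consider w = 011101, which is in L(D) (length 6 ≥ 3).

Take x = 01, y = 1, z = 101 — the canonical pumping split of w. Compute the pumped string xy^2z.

xy^2z = 01·1·1·101 = 0111101.
Reading y = 1 takes D from C back to C, so after x·y·y the machine is still in C, and z then leads to the accepting state C. Hence 0111101 ∈ L(D).

0111101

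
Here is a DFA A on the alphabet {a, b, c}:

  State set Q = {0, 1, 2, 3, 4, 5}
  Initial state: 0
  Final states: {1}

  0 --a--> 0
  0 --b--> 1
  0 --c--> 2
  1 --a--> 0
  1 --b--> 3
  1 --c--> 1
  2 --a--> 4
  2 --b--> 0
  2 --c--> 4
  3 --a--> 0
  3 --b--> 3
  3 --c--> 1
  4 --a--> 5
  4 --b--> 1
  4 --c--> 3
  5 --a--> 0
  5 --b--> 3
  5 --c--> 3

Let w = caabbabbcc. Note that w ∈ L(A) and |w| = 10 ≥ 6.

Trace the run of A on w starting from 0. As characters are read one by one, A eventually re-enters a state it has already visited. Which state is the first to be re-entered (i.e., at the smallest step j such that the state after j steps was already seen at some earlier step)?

3

Run of A on w = c a a b b a b b c c:
  step 0: 0  (start)
  step 1: 2  (read c: 0→2)
  step 2: 4  (read a: 2→4)
  step 3: 5  (read a: 4→5)
  step 4: 3  (read b: 5→3)
  step 5: 3  (read b: 3→3)   ← first repeat (3 seen earlier)
  step 6: 0  (read a: 3→0)
  step 7: 1  (read b: 0→1)
  step 8: 3  (read b: 1→3)
  step 9: 1  (read c: 3→1)
  step 10: 1  (read c: 1→1)

The earliest repeat is at step j = 5: A is in 3, which it already visited at step i = 4.
The DFA has 6 states, so the proof of the pumping lemma guarantees a repeated state among the first 6+1 visited; the segment between the two visits is the pumpable y.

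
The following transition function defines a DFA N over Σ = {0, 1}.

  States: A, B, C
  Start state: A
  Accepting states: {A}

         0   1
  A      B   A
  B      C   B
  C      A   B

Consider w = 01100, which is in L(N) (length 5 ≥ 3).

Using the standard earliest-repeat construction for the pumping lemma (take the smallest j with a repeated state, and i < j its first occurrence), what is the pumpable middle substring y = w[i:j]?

State sequence: A -0-> B -1-> B -1-> B -0-> C -0-> A
First repeat at step 2: B was already visited.

So i = 1, j = 2, giving x = w[0:1] = 0, y = w[1:2] = 1, z = w[2:5] = 100.
Check: |xy| = 2 ≤ 3 and |y| = 1 ≥ 1. Reading y takes N from B back to B, so every xyⁱz is accepted.
The DFA has 3 states, so the proof of the pumping lemma guarantees a repeated state among the first 3+1 visited; the segment between the two visits is the pumpable y.

1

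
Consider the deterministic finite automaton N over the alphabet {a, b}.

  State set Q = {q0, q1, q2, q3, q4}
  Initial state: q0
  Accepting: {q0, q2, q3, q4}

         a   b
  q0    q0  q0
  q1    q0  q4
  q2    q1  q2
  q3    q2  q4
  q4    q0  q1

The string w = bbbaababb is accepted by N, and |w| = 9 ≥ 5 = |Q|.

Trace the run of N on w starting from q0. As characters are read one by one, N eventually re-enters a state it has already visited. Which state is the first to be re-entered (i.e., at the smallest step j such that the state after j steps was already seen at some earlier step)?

q0

State sequence: q0 -b-> q0 -b-> q0 -b-> q0 -a-> q0 -a-> q0 -b-> q0 -a-> q0 -b-> q0 -b-> q0
First repeat at step 1: q0 was already visited.

The earliest repeat is at step j = 1: N is in q0, which it already visited at step i = 0.
Since N has 5 states, any run of length ≥ 5 visits 5+1 states, so by pigeonhole some state repeats within the first 5 steps — that repeat gives the pumpable loop.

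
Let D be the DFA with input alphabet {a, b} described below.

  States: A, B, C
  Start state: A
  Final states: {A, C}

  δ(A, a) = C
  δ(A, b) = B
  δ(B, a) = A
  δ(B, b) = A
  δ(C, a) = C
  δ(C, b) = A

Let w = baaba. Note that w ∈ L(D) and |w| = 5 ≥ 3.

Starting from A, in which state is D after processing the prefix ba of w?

A

State sequence: A -b-> B -a-> A

After reading 2 characters, D is in state A.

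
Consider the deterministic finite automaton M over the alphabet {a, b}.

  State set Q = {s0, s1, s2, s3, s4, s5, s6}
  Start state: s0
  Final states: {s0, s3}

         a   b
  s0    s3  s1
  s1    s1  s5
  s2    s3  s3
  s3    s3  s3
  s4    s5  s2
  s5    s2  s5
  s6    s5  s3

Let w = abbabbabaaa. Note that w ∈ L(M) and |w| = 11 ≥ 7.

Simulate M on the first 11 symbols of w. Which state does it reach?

s3

State sequence: s0 -a-> s3 -b-> s3 -b-> s3 -a-> s3 -b-> s3 -b-> s3 -a-> s3 -b-> s3 -a-> s3 -a-> s3 -a-> s3

After reading 11 characters, M is in state s3.
(This kind of state-tracing is the core of the pumping-lemma construction: with 7 states, pigeonhole forces a repeat within the first 7 steps.)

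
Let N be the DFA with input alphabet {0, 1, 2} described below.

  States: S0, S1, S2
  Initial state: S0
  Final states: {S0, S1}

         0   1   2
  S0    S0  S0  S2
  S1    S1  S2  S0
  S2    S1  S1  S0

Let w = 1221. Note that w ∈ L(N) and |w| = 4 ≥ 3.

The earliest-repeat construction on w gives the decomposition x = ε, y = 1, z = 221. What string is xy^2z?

xy^2z = ε·1·1·221 = 11221.
Reading y = 1 takes N from S0 back to S0, so after x·y·y the machine is still in S0, and z then leads to the accepting state S0. Hence 11221 ∈ L(N).

11221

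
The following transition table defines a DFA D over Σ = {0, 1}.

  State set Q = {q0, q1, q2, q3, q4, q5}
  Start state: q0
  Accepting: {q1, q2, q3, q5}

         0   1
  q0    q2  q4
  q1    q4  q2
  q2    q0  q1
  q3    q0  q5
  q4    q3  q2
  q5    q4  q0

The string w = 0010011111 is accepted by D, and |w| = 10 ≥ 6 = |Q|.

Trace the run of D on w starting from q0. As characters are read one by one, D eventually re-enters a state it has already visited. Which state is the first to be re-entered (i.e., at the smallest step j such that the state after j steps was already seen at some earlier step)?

Run of D on w = 0 0 1 0 0 1 1 1 1 1:
  step 0: q0  (start)
  step 1: q2  (read 0: q0→q2)
  step 2: q0  (read 0: q2→q0)   ← first repeat (q0 seen earlier)
  step 3: q4  (read 1: q0→q4)
  step 4: q3  (read 0: q4→q3)
  step 5: q0  (read 0: q3→q0)
  step 6: q4  (read 1: q0→q4)
  step 7: q2  (read 1: q4→q2)
  step 8: q1  (read 1: q2→q1)
  step 9: q2  (read 1: q1→q2)
  step 10: q1  (read 1: q2→q1)

The earliest repeat is at step j = 2: D is in q0, which it already visited at step i = 0.
Since D has 6 states, any run of length ≥ 6 visits 6+1 states, so by pigeonhole some state repeats within the first 6 steps — that repeat gives the pumpable loop.

q0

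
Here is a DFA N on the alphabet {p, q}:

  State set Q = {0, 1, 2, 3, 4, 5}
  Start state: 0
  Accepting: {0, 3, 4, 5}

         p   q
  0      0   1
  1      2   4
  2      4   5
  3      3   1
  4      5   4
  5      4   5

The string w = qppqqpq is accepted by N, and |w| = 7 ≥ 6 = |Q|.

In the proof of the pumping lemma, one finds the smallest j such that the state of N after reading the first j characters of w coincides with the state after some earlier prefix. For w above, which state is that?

State sequence: 0 -q-> 1 -p-> 2 -p-> 4 -q-> 4 -q-> 4 -p-> 5 -q-> 5
First repeat at step 4: 4 was already visited.

The earliest repeat is at step j = 4: N is in 4, which it already visited at step i = 3.
Since N has 6 states, any run of length ≥ 6 visits 6+1 states, so by pigeonhole some state repeats within the first 6 steps — that repeat gives the pumpable loop.

4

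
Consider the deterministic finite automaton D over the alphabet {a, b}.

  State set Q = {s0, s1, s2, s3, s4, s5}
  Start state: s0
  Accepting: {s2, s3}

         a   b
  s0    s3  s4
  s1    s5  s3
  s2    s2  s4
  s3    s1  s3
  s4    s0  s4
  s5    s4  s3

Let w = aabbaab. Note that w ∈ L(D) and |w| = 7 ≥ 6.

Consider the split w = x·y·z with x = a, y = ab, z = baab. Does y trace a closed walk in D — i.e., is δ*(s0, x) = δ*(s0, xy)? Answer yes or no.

Run of D on the first 3 characters of w = a a b:
  step 0: s0  (start)
  step 1: s3  (read a: s0→s3)
  step 2: s1  (read a: s3→s1)
  step 3: s3  (read b: s1→s3)

After x (step 1): s3. After xy (step 3): s3.
They match, so y = ab drives D around a cycle from s3 back to itself; pumping y any number of times keeps D in s3 before reading z, and xyⁱz ∈ L(D) for every i ≥ 0.

yes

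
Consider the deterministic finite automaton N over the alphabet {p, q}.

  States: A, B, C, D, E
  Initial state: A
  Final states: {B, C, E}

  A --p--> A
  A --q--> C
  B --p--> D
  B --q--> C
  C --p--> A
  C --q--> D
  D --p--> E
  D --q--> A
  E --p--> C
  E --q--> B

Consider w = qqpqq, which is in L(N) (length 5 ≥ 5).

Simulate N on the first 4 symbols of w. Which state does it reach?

B

Run of N on the first 4 characters of w = q q p q:
  step 0: A  (start)
  step 1: C  (read q: A→C)
  step 2: D  (read q: C→D)
  step 3: E  (read p: D→E)
  step 4: B  (read q: E→B)

After reading 4 characters, N is in state B.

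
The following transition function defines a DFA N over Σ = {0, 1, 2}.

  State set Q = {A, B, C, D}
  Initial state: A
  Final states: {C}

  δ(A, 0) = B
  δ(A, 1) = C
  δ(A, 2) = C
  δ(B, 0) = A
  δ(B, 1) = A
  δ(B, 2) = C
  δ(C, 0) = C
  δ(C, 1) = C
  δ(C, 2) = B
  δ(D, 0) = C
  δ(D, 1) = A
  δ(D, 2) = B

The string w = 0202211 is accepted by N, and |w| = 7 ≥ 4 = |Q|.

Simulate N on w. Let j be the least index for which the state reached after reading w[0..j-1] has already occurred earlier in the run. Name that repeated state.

State sequence: A -0-> B -2-> C -0-> C -2-> B -2-> C -1-> C -1-> C
First repeat at step 3: C was already visited.

The earliest repeat is at step j = 3: N is in C, which it already visited at step i = 2.
Pumping length from the standard proof: p = 4 (the number of states). The repeated state found above gives |xy| = j ≤ 4 and |y| = j − i ≥ 1.

C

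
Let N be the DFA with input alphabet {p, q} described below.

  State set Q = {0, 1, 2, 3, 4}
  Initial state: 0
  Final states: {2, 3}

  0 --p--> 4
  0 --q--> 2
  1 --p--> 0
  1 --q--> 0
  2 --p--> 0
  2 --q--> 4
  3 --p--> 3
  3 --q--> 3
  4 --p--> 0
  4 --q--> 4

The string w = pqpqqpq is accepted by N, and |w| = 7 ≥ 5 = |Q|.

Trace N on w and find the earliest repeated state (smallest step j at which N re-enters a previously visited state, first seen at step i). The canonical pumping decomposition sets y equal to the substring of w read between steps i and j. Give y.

State sequence: 0 -p-> 4 -q-> 4 -p-> 0 -q-> 2 -q-> 4 -p-> 0 -q-> 2
First repeat at step 2: 4 was already visited.

So i = 1, j = 2, giving x = w[0:1] = p, y = w[1:2] = q, z = w[2:7] = pqqpq.
Check: |xy| = 2 ≤ 5 and |y| = 1 ≥ 1. Reading y takes N from 4 back to 4, so every xyⁱz is accepted.

q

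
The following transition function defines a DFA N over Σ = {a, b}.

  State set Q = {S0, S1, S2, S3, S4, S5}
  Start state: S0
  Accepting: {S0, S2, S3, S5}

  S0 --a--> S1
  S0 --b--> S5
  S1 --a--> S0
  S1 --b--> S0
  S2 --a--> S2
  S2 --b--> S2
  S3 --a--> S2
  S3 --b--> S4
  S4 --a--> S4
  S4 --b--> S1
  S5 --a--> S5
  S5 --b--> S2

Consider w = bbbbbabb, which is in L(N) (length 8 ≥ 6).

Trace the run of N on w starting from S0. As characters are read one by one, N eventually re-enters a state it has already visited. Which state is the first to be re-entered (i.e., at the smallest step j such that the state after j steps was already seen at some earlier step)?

S2

State sequence: S0 -b-> S5 -b-> S2 -b-> S2 -b-> S2 -b-> S2 -a-> S2 -b-> S2 -b-> S2
First repeat at step 3: S2 was already visited.

The earliest repeat is at step j = 3: N is in S2, which it already visited at step i = 2.
Since N has 6 states, any run of length ≥ 6 visits 6+1 states, so by pigeonhole some state repeats within the first 6 steps — that repeat gives the pumpable loop.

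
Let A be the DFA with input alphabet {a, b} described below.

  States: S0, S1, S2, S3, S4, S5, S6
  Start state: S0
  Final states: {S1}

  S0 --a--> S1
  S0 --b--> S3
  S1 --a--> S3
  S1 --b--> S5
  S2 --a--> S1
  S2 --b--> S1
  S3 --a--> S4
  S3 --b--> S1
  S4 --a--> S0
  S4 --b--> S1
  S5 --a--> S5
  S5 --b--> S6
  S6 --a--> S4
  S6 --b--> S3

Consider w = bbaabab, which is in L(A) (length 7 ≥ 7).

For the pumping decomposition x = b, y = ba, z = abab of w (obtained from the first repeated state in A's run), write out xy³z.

bbababaabab

xy^3z = b·ba·ba·ba·abab = bbababaabab.
Reading y = ba takes A from S3 back to S3, so after x·y·y·y the machine is still in S3, and z then leads to the accepting state S1. Hence bbababaabab ∈ L(A).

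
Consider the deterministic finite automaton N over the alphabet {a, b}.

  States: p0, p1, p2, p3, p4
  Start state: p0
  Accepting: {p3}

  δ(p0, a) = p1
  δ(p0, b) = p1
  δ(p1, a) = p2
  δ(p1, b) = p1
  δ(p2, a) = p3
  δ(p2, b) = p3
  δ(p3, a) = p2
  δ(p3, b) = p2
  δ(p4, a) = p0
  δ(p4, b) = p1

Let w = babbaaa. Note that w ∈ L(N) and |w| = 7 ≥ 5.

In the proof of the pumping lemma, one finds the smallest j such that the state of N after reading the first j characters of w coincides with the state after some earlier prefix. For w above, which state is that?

p2

State sequence: p0 -b-> p1 -a-> p2 -b-> p3 -b-> p2 -a-> p3 -a-> p2 -a-> p3
First repeat at step 4: p2 was already visited.

The earliest repeat is at step j = 4: N is in p2, which it already visited at step i = 2.
With |Q| = 5, pigeonhole forces a state repeat no later than step 5; the substring read between the first and second visits to that state can be pumped.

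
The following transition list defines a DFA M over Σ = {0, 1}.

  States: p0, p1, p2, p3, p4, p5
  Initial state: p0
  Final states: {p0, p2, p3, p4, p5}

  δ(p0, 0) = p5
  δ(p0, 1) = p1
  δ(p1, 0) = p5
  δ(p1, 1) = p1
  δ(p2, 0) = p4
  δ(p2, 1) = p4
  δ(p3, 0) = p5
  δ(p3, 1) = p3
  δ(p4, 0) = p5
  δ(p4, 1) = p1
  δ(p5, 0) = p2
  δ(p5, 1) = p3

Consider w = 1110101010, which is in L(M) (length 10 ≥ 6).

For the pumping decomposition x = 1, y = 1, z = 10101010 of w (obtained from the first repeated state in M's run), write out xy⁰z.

110101010

xy⁰z = xz = 1·10101010 = 110101010.
Reading y = 1 takes M from p1 back to p1, so after x the machine is still in p1, and z then leads to the accepting state p5. Hence 110101010 ∈ L(M).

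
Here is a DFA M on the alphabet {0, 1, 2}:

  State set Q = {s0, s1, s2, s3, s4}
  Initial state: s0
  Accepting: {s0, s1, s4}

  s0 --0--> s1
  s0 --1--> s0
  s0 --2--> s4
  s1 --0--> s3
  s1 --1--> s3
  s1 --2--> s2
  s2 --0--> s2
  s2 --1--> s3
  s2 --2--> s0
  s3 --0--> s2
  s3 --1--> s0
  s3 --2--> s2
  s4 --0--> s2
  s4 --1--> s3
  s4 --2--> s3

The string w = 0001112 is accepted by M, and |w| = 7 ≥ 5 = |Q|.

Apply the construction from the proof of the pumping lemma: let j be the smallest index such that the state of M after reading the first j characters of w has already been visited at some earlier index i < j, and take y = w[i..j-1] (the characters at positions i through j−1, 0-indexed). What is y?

State sequence: s0 -0-> s1 -0-> s3 -0-> s2 -1-> s3 -1-> s0 -1-> s0 -2-> s4
First repeat at step 4: s3 was already visited.

So i = 2, j = 4, giving x = w[0:2] = 00, y = w[2:4] = 01, z = w[4:7] = 112.
Check: |xy| = 4 ≤ 5 and |y| = 2 ≥ 1. Reading y takes M from s3 back to s3, so every xyⁱz is accepted.

01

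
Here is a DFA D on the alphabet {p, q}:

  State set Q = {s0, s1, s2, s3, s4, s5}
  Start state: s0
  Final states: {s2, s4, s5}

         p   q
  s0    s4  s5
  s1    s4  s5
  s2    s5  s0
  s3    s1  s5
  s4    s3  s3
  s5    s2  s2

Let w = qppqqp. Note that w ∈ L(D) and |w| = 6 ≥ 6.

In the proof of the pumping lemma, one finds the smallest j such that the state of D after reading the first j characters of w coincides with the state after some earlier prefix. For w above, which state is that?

s5

Run of D on w = q p p q q p:
  step 0: s0  (start)
  step 1: s5  (read q: s0→s5)
  step 2: s2  (read p: s5→s2)
  step 3: s5  (read p: s2→s5)   ← first repeat (s5 seen earlier)
  step 4: s2  (read q: s5→s2)
  step 5: s0  (read q: s2→s0)
  step 6: s4  (read p: s0→s4)

The earliest repeat is at step j = 3: D is in s5, which it already visited at step i = 1.
Since D has 6 states, any run of length ≥ 6 visits 6+1 states, so by pigeonhole some state repeats within the first 6 steps — that repeat gives the pumpable loop.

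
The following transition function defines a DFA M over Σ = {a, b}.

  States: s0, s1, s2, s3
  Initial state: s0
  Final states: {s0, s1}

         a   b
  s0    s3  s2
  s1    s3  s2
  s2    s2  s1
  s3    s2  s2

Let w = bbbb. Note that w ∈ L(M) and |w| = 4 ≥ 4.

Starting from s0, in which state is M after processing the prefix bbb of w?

s2

Run of M on the first 3 characters of w = b b b:
  step 0: s0  (start)
  step 1: s2  (read b: s0→s2)
  step 2: s1  (read b: s2→s1)
  step 3: s2  (read b: s1→s2)

After reading 3 characters, M is in state s2.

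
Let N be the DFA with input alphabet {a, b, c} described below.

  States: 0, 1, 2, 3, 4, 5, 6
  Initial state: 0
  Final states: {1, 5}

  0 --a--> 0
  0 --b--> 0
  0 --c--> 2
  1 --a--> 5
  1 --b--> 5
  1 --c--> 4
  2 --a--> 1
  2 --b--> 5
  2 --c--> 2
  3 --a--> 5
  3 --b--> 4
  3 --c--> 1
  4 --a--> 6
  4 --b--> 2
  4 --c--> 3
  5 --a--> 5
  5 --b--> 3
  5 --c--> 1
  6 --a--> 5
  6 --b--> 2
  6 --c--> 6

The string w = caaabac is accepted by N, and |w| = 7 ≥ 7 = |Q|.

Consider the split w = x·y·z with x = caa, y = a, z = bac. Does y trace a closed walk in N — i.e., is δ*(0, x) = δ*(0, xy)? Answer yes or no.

State sequence: 0 -c-> 2 -a-> 1 -a-> 5 -a-> 5

After x (step 3): 5. After xy (step 4): 5.
They match, so y = a drives N around a cycle from 5 back to itself; pumping y any number of times keeps N in 5 before reading z, and xyⁱz ∈ L(N) for every i ≥ 0.

yes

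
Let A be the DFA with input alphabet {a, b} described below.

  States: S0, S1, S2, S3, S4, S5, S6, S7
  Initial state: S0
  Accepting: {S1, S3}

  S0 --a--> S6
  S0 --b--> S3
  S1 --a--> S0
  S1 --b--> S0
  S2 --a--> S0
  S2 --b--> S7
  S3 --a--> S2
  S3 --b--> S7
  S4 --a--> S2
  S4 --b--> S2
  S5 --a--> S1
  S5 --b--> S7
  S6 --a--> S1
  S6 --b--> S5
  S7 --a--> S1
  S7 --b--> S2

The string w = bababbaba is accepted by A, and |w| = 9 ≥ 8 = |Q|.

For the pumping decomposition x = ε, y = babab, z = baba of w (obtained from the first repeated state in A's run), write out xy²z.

xy^2z = ε·babab·babab·baba = bababbababbaba.
Reading y = babab takes A from S0 back to S0, so after x·y·y the machine is still in S0, and z then leads to the accepting state S1. Hence bababbababbaba ∈ L(A).

bababbababbaba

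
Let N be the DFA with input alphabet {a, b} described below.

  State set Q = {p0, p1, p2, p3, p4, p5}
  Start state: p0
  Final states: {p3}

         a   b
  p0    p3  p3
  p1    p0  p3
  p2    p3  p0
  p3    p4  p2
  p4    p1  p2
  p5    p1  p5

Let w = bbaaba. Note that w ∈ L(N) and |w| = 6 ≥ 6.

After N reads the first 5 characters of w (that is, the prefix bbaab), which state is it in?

p2

Run of N on the first 5 characters of w = b b a a b:
  step 0: p0  (start)
  step 1: p3  (read b: p0→p3)
  step 2: p2  (read b: p3→p2)
  step 3: p3  (read a: p2→p3)
  step 4: p4  (read a: p3→p4)
  step 5: p2  (read b: p4→p2)

After reading 5 characters, N is in state p2.
(This kind of state-tracing is the core of the pumping-lemma construction: with 6 states, pigeonhole forces a repeat within the first 6 steps.)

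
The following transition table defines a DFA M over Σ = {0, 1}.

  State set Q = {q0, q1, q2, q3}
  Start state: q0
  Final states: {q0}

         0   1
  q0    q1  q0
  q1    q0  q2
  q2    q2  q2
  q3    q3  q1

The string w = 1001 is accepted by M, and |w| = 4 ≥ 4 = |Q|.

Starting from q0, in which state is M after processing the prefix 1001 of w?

State sequence: q0 -1-> q0 -0-> q1 -0-> q0 -1-> q0

After reading 4 characters, M is in state q0.

q0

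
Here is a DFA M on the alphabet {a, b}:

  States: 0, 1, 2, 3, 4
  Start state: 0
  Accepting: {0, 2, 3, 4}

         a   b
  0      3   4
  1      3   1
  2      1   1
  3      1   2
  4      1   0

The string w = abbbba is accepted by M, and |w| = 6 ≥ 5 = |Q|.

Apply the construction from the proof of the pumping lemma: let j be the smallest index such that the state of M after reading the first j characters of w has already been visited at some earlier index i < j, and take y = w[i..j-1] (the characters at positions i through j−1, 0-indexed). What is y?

State sequence: 0 -a-> 3 -b-> 2 -b-> 1 -b-> 1 -b-> 1 -a-> 3
First repeat at step 4: 1 was already visited.

So i = 3, j = 4, giving x = w[0:3] = abb, y = w[3:4] = b, z = w[4:6] = ba.
Check: |xy| = 4 ≤ 5 and |y| = 1 ≥ 1. Reading y takes M from 1 back to 1, so every xyⁱz is accepted.

b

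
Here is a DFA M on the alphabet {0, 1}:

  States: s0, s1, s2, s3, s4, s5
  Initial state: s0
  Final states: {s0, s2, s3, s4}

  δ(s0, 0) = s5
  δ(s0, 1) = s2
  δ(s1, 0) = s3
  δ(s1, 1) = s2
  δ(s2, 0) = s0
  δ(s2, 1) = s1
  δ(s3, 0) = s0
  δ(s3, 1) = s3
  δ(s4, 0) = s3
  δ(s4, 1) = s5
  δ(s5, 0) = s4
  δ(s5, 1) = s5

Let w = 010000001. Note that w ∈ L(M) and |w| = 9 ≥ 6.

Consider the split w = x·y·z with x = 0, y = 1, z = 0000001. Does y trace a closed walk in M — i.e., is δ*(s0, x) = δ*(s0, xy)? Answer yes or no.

Run of M on the first 2 characters of w = 0 1:
  step 0: s0  (start)
  step 1: s5  (read 0: s0→s5)
  step 2: s5  (read 1: s5→s5)

After x (step 1): s5. After xy (step 2): s5.
They match, so y = 1 drives M around a cycle from s5 back to itself; pumping y any number of times keeps M in s5 before reading z, and xyⁱz ∈ L(M) for every i ≥ 0.

yes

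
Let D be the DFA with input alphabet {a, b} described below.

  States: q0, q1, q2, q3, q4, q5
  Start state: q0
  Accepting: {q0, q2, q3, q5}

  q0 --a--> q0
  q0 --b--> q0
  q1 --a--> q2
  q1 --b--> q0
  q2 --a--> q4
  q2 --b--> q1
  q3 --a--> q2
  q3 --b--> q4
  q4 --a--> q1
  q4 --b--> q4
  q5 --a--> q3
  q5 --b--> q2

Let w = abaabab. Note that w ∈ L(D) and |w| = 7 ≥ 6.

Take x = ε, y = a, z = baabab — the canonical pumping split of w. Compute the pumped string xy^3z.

xy^3z = ε·a·a·a·baabab = aaabaabab.
Reading y = a takes D from q0 back to q0, so after x·y·y·y the machine is still in q0, and z then leads to the accepting state q0. Hence aaabaabab ∈ L(D).

aaabaabab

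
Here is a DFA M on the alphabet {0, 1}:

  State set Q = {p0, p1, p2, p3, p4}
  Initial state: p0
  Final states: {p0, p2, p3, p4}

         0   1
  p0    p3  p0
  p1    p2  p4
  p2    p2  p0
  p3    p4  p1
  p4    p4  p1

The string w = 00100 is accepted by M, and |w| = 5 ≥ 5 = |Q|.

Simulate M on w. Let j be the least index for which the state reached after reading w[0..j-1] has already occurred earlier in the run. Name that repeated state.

p2

State sequence: p0 -0-> p3 -0-> p4 -1-> p1 -0-> p2 -0-> p2
First repeat at step 5: p2 was already visited.

The earliest repeat is at step j = 5: M is in p2, which it already visited at step i = 4.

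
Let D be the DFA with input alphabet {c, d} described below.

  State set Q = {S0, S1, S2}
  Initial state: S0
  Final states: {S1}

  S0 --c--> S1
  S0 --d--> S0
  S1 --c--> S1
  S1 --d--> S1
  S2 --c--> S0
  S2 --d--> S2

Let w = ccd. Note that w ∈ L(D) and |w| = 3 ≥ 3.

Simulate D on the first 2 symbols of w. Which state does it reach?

Run of D on the first 2 characters of w = c c:
  step 0: S0  (start)
  step 1: S1  (read c: S0→S1)
  step 2: S1  (read c: S1→S1)

After reading 2 characters, D is in state S1.

S1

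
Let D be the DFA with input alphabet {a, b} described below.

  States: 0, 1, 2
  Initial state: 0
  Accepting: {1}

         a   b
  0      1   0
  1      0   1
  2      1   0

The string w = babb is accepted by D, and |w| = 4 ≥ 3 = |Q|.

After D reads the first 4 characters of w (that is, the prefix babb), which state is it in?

State sequence: 0 -b-> 0 -a-> 1 -b-> 1 -b-> 1

After reading 4 characters, D is in state 1.
(This kind of state-tracing is the core of the pumping-lemma construction: with 3 states, pigeonhole forces a repeat within the first 3 steps.)

1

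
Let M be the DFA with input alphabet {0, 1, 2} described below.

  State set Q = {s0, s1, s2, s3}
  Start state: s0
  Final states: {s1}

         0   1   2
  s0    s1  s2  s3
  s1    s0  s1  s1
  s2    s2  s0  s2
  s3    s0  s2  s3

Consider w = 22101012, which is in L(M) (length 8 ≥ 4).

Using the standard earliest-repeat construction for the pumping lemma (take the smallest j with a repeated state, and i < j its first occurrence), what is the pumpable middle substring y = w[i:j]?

2

Run of M on w = 2 2 1 0 1 0 1 2:
  step 0: s0  (start)
  step 1: s3  (read 2: s0→s3)
  step 2: s3  (read 2: s3→s3)   ← first repeat (s3 seen earlier)
  step 3: s2  (read 1: s3→s2)
  step 4: s2  (read 0: s2→s2)
  step 5: s0  (read 1: s2→s0)
  step 6: s1  (read 0: s0→s1)
  step 7: s1  (read 1: s1→s1)
  step 8: s1  (read 2: s1→s1)

So i = 1, j = 2, giving x = w[0:1] = 2, y = w[1:2] = 2, z = w[2:8] = 101012.
Check: |xy| = 2 ≤ 4 and |y| = 1 ≥ 1. Reading y takes M from s3 back to s3, so every xyⁱz is accepted.
With |Q| = 4, pigeonhole forces a state repeat no later than step 4; the substring read between the first and second visits to that state can be pumped.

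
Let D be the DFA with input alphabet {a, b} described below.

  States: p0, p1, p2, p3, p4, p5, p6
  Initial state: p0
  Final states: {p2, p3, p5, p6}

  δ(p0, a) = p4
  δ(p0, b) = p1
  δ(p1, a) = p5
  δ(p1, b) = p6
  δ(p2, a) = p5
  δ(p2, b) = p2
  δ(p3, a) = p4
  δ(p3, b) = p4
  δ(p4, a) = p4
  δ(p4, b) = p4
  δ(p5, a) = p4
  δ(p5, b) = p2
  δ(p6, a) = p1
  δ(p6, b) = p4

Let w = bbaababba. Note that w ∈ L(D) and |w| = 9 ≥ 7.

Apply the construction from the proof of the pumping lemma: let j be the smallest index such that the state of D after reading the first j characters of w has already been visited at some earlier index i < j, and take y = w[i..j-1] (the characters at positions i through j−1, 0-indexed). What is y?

Run of D on w = b b a a b a b b a:
  step 0: p0  (start)
  step 1: p1  (read b: p0→p1)
  step 2: p6  (read b: p1→p6)
  step 3: p1  (read a: p6→p1)   ← first repeat (p1 seen earlier)
  step 4: p5  (read a: p1→p5)
  step 5: p2  (read b: p5→p2)
  step 6: p5  (read a: p2→p5)
  step 7: p2  (read b: p5→p2)
  step 8: p2  (read b: p2→p2)
  step 9: p5  (read a: p2→p5)

So i = 1, j = 3, giving x = w[0:1] = b, y = w[1:3] = ba, z = w[3:9] = ababba.
Check: |xy| = 3 ≤ 7 and |y| = 2 ≥ 1. Reading y takes D from p1 back to p1, so every xyⁱz is accepted.
The DFA has 7 states, so the proof of the pumping lemma guarantees a repeated state among the first 7+1 visited; the segment between the two visits is the pumpable y.

ba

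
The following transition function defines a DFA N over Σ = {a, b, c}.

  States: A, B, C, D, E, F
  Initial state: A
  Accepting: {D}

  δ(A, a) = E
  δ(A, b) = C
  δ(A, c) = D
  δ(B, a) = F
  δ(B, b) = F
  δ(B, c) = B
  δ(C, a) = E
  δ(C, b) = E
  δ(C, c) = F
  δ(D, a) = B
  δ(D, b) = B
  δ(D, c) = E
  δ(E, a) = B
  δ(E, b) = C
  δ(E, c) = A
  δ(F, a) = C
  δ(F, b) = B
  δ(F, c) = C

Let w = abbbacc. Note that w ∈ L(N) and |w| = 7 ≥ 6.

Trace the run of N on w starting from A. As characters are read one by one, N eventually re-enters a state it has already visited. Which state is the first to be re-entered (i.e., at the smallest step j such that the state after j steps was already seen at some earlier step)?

E

State sequence: A -a-> E -b-> C -b-> E -b-> C -a-> E -c-> A -c-> D
First repeat at step 3: E was already visited.

The earliest repeat is at step j = 3: N is in E, which it already visited at step i = 1.
Since N has 6 states, any run of length ≥ 6 visits 6+1 states, so by pigeonhole some state repeats within the first 6 steps — that repeat gives the pumpable loop.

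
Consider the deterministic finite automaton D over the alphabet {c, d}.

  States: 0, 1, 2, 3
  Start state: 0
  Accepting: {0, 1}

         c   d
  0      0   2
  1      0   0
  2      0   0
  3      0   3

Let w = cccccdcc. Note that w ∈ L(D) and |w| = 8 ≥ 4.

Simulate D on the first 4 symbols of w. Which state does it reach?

0

State sequence: 0 -c-> 0 -c-> 0 -c-> 0 -c-> 0

After reading 4 characters, D is in state 0.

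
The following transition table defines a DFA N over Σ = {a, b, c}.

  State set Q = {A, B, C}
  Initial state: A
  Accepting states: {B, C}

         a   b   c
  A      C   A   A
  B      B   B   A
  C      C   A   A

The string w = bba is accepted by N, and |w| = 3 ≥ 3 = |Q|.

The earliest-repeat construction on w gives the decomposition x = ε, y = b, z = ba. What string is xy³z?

bbbba

xy^3z = ε·b·b·b·ba = bbbba.
Reading y = b takes N from A back to A, so after x·y·y·y the machine is still in A, and z then leads to the accepting state C. Hence bbbba ∈ L(N).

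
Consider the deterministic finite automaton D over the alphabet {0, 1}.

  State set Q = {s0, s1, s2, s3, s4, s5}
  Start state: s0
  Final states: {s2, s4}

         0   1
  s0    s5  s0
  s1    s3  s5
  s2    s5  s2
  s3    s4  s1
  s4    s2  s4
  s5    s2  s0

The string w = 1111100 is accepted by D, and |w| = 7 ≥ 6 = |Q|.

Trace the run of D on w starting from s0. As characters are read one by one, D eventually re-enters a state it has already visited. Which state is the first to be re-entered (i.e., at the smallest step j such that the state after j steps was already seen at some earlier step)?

s0

State sequence: s0 -1-> s0 -1-> s0 -1-> s0 -1-> s0 -1-> s0 -0-> s5 -0-> s2
First repeat at step 1: s0 was already visited.

The earliest repeat is at step j = 1: D is in s0, which it already visited at step i = 0.
Since D has 6 states, any run of length ≥ 6 visits 6+1 states, so by pigeonhole some state repeats within the first 6 steps — that repeat gives the pumpable loop.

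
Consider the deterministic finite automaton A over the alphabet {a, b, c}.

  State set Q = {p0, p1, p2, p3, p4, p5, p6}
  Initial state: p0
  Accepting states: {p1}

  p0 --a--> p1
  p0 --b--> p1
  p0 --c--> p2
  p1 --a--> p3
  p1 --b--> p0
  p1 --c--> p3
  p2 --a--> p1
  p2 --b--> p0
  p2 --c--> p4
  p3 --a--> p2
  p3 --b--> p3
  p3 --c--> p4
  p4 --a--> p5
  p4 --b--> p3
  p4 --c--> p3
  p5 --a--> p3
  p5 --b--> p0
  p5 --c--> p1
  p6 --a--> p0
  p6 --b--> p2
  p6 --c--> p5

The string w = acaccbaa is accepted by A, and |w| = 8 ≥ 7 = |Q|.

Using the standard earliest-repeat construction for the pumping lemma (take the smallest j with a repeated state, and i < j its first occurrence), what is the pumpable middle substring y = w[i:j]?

State sequence: p0 -a-> p1 -c-> p3 -a-> p2 -c-> p4 -c-> p3 -b-> p3 -a-> p2 -a-> p1
First repeat at step 5: p3 was already visited.

So i = 2, j = 5, giving x = w[0:2] = ac, y = w[2:5] = acc, z = w[5:8] = baa.
Check: |xy| = 5 ≤ 7 and |y| = 3 ≥ 1. Reading y takes A from p3 back to p3, so every xyⁱz is accepted.

acc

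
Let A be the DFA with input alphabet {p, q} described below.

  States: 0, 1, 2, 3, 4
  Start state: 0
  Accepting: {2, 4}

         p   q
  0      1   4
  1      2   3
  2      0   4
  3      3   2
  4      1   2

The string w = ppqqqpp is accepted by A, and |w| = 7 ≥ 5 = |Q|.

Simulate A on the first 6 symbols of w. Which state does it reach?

1

State sequence: 0 -p-> 1 -p-> 2 -q-> 4 -q-> 2 -q-> 4 -p-> 1

After reading 6 characters, A is in state 1.
(This kind of state-tracing is the core of the pumping-lemma construction: with 5 states, pigeonhole forces a repeat within the first 5 steps.)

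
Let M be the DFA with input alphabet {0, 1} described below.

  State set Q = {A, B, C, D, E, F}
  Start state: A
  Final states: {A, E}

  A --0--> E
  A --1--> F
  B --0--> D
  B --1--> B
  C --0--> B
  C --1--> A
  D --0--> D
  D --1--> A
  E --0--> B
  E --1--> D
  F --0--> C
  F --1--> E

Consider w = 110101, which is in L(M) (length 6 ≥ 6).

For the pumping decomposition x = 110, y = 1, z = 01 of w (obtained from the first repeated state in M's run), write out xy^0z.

11001

xy⁰z = xz = 110·01 = 11001.
Reading y = 1 takes M from B back to B, so after x the machine is still in B, and z then leads to the accepting state A. Hence 11001 ∈ L(M).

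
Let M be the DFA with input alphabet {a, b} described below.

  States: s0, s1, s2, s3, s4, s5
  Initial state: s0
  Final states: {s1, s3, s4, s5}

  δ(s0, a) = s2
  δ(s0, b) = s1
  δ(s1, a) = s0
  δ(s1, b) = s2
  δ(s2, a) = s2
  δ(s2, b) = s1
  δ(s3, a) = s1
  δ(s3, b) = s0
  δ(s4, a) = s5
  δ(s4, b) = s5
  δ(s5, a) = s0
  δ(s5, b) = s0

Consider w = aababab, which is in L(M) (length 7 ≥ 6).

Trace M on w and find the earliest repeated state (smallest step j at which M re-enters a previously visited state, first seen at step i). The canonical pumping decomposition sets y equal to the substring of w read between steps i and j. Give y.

State sequence: s0 -a-> s2 -a-> s2 -b-> s1 -a-> s0 -b-> s1 -a-> s0 -b-> s1
First repeat at step 2: s2 was already visited.

So i = 1, j = 2, giving x = w[0:1] = a, y = w[1:2] = a, z = w[2:7] = babab.
Check: |xy| = 2 ≤ 6 and |y| = 1 ≥ 1. Reading y takes M from s2 back to s2, so every xyⁱz is accepted.
The DFA has 6 states, so the proof of the pumping lemma guarantees a repeated state among the first 6+1 visited; the segment between the two visits is the pumpable y.

a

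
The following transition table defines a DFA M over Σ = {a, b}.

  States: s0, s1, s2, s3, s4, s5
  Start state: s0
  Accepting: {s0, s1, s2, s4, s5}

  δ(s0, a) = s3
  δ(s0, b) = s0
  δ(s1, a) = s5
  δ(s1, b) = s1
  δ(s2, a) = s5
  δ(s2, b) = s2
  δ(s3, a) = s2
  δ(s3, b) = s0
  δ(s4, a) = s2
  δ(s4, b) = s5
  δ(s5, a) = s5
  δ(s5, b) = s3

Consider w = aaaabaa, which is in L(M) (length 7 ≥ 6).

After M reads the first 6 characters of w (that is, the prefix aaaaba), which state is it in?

s2

Run of M on the first 6 characters of w = a a a a b a:
  step 0: s0  (start)
  step 1: s3  (read a: s0→s3)
  step 2: s2  (read a: s3→s2)
  step 3: s5  (read a: s2→s5)
  step 4: s5  (read a: s5→s5)
  step 5: s3  (read b: s5→s3)
  step 6: s2  (read a: s3→s2)

After reading 6 characters, M is in state s2.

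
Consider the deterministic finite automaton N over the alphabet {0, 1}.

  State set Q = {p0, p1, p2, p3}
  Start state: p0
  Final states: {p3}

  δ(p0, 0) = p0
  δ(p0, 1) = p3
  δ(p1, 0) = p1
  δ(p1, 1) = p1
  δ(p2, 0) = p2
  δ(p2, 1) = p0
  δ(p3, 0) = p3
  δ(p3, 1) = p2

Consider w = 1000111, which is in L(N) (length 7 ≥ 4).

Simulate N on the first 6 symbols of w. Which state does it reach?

Run of N on the first 6 characters of w = 1 0 0 0 1 1:
  step 0: p0  (start)
  step 1: p3  (read 1: p0→p3)
  step 2: p3  (read 0: p3→p3)
  step 3: p3  (read 0: p3→p3)
  step 4: p3  (read 0: p3→p3)
  step 5: p2  (read 1: p3→p2)
  step 6: p0  (read 1: p2→p0)

After reading 6 characters, N is in state p0.
(This kind of state-tracing is the core of the pumping-lemma construction: with 4 states, pigeonhole forces a repeat within the first 4 steps.)

p0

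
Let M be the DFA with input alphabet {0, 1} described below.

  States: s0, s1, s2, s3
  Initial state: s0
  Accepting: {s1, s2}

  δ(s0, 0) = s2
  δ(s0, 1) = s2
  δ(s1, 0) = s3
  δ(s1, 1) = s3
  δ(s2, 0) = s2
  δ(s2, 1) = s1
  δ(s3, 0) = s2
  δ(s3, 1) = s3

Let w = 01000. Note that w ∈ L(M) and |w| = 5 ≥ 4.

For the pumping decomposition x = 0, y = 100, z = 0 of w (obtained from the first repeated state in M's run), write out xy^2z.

01001000

xy^2z = 0·100·100·0 = 01001000.
Reading y = 100 takes M from s2 back to s2, so after x·y·y the machine is still in s2, and z then leads to the accepting state s2. Hence 01001000 ∈ L(M).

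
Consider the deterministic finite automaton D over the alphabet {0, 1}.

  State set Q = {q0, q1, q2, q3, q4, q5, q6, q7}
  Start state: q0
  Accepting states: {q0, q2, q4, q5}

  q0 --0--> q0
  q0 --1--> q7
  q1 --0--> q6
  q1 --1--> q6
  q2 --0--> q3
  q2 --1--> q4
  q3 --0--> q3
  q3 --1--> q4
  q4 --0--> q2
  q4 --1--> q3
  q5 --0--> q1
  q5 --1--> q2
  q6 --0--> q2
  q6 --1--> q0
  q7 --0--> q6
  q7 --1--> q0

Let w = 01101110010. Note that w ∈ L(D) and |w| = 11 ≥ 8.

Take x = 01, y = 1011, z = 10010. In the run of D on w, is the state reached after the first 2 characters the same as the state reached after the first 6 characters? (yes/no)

State sequence: q0 -0-> q0 -1-> q7 -1-> q0 -0-> q0 -1-> q7 -1-> q0

After x (step 2): q7. After xy (step 6): q0.
They differ (q7 ≠ q0), so y is not a cycle from the state after x; this split is not the one the pumping-lemma construction produces, and pumping y need not keep the string in L(D).

no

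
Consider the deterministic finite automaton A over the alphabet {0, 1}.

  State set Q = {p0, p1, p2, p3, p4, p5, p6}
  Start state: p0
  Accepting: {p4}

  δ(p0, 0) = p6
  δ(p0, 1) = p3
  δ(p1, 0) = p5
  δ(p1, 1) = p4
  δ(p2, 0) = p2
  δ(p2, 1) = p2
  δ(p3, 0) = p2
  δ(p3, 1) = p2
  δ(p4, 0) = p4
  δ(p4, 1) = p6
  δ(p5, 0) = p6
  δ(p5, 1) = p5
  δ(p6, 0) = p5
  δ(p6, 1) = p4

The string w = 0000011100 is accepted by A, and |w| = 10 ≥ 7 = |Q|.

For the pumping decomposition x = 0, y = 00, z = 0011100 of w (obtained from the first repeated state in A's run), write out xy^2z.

000000011100

xy^2z = 0·00·00·0011100 = 000000011100.
Reading y = 00 takes A from p6 back to p6, so after x·y·y the machine is still in p6, and z then leads to the accepting state p4. Hence 000000011100 ∈ L(A).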